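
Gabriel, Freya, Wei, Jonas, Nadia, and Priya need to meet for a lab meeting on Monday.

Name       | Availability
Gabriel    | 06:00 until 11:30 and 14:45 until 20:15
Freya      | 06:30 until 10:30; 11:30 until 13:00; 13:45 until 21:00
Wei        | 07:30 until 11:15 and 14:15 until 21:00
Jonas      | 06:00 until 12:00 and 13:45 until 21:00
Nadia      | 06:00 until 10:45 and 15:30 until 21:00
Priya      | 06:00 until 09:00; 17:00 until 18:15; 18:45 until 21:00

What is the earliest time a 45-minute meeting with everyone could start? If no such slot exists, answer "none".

Gabriel ∩ Freya: 06:30-10:30, 14:45-20:15.
Gabriel ∩ Freya ∩ Wei: 07:30-10:30, 14:45-20:15.
Gabriel ∩ Freya ∩ Wei ∩ Jonas: 07:30-10:30, 14:45-20:15.
Gabriel ∩ Freya ∩ Wei ∩ Jonas ∩ Nadia: 07:30-10:30, 15:30-20:15.
Gabriel ∩ Freya ∩ Wei ∩ Jonas ∩ Nadia ∩ Priya: 07:30-09:00, 17:00-18:15, 18:45-20:15.
So the common availability across everyone is 07:30-09:00, 17:00-18:15, 18:45-20:15.
The first common window of at least 45 minutes is 07:30-09:00, so the earliest start is 07:30.

07:30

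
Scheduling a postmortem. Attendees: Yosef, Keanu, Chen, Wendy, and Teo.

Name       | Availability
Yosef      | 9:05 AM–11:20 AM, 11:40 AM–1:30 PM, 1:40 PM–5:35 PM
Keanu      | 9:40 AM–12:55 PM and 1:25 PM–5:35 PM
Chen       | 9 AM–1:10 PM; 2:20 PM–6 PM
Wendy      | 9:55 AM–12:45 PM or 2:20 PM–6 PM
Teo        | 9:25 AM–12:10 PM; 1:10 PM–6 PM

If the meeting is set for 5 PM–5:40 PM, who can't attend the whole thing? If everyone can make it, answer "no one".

Keanu, Yosef

Yosef: not fully free for 17:00-17:40. Keanu: not fully free for 17:00-17:40. Chen: free for 17:00-17:40. Wendy: free for 17:00-17:40. Teo: free for 17:00-17:40.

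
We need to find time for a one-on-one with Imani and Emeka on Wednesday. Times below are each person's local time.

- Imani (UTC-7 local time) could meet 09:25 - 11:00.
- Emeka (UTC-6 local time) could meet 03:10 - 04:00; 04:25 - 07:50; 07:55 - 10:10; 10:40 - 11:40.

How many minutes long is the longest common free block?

60

Imani in UTC: 16:25-18:00 (add 7h to convert from UTC-7).
Emeka in UTC: 09:10-10:00, 10:25-13:50, 13:55-16:10, 16:40-17:40 (add 6h to convert from UTC-6).
Imani ∩ Emeka: 16:40-17:40.
Those are the intersection windows.
The longest is 16:40-17:40 at 60 minutes.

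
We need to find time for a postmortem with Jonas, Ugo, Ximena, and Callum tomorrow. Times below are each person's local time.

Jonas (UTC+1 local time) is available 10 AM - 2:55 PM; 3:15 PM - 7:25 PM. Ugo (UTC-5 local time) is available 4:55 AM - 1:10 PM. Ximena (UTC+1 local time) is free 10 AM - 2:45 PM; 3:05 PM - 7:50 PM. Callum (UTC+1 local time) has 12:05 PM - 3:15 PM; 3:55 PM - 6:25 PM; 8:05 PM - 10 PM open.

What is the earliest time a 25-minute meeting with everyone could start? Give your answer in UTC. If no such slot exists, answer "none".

Jonas in UTC: 09:00-13:55, 14:15-18:25 (subtract 1h to convert from UTC+1).
Ugo in UTC: 09:55-18:10 (add 5h to convert from UTC-5).
Ximena in UTC: 09:00-13:45, 14:05-18:50 (subtract 1h to convert from UTC+1).
Callum in UTC: 11:05-14:15, 14:55-17:25, 19:05-21:00 (subtract 1h to convert from UTC+1).
Jonas ∩ Ugo: 09:55-13:55, 14:15-18:10.
Jonas ∩ Ugo ∩ Ximena: 09:55-13:45, 14:15-18:10.
Jonas ∩ Ugo ∩ Ximena ∩ Callum: 11:05-13:45, 14:55-17:25.
So the common availability across everyone is 11:05-13:45, 14:55-17:25.
The first common window of at least 25 minutes is 11:05-13:45, so the earliest start is 11:05.

11:05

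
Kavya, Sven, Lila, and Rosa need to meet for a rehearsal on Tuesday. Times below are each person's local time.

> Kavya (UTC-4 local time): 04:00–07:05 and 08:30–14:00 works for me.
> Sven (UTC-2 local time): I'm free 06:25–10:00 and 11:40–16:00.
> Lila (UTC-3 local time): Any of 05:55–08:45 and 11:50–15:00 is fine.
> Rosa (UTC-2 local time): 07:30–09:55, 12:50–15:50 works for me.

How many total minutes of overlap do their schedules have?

Kavya in UTC: 08:00-11:05, 12:30-18:00 (add 4h to convert from UTC-4).
Sven in UTC: 08:25-12:00, 13:40-18:00 (add 2h to convert from UTC-2).
Lila in UTC: 08:55-11:45, 14:50-18:00 (add 3h to convert from UTC-3).
Rosa in UTC: 09:30-11:55, 14:50-17:50 (add 2h to convert from UTC-2).
Kavya ∩ Sven: 08:25-11:05, 13:40-18:00.
Kavya ∩ Sven ∩ Lila: 08:55-11:05, 14:50-18:00.
Kavya ∩ Sven ∩ Lila ∩ Rosa: 09:30-11:05, 14:50-17:50.
Summing the common windows: 95 + 180 = 275 minutes.

275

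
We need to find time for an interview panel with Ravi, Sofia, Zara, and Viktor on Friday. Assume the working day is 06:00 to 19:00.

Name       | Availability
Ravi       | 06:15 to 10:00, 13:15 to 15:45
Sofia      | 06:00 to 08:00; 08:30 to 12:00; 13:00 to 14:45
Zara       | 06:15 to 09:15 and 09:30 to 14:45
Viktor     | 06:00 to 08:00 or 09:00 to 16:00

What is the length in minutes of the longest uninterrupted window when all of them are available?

Ravi ∩ Sofia: 06:15-08:00, 08:30-10:00, 13:15-14:45.
Ravi ∩ Sofia ∩ Zara: 06:15-08:00, 08:30-09:15, 09:30-10:00, 13:15-14:45.
Ravi ∩ Sofia ∩ Zara ∩ Viktor: 06:15-08:00, 09:00-09:15, 09:30-10:00, 13:15-14:45.
The longest is 06:15-08:00 at 105 minutes.

105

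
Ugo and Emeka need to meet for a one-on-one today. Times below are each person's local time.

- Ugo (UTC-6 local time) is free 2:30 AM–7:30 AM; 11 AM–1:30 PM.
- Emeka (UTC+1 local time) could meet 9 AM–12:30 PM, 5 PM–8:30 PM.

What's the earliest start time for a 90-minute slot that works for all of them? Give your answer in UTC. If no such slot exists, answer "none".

Ugo in UTC: 08:30-13:30, 17:00-19:30 (add 6h to convert from UTC-6).
Emeka in UTC: 08:00-11:30, 16:00-19:30 (subtract 1h to convert from UTC+1).
Ugo ∩ Emeka: 08:30-11:30, 17:00-19:30.
The first common window of at least 90 minutes is 08:30-11:30, so the earliest start is 08:30.

08:30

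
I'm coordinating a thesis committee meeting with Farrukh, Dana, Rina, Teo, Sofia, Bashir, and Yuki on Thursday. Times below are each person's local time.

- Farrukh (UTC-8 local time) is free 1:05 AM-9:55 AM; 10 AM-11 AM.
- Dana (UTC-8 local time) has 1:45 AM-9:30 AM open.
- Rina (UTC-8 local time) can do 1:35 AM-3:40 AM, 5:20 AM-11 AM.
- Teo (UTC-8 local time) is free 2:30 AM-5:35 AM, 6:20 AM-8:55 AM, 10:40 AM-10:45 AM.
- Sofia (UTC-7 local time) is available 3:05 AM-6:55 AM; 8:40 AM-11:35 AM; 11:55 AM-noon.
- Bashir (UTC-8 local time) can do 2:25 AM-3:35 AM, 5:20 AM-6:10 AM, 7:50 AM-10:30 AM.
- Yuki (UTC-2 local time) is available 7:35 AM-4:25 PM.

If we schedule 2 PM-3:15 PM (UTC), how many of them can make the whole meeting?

4

Farrukh in UTC: 09:05-17:55, 18:00-19:00 (add 8h to convert from UTC-8).
Dana in UTC: 09:45-17:30 (add 8h to convert from UTC-8).
Rina in UTC: 09:35-11:40, 13:20-19:00 (add 8h to convert from UTC-8).
Teo in UTC: 10:30-13:35, 14:20-16:55, 18:40-18:45 (add 8h to convert from UTC-8).
Sofia in UTC: 10:05-13:55, 15:40-18:35, 18:55-19:00 (add 7h to convert from UTC-7).
Bashir in UTC: 10:25-11:35, 13:20-14:10, 15:50-18:30 (add 8h to convert from UTC-8).
Yuki in UTC: 09:35-18:25 (add 2h to convert from UTC-2).
Farrukh, Dana, Rina, and Yuki can make the full 14:00-15:15 slot — that's 4.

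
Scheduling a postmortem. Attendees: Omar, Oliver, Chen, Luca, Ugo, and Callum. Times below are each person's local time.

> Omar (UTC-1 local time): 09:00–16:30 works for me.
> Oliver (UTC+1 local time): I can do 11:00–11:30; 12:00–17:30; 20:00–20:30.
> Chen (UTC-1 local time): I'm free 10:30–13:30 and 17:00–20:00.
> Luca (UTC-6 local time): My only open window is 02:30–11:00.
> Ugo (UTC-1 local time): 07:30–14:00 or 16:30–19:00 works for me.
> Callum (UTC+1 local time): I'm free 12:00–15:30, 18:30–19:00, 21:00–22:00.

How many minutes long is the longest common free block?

180

Omar in UTC: 10:00-17:30 (add 1h to convert from UTC-1).
Oliver in UTC: 10:00-10:30, 11:00-16:30, 19:00-19:30 (subtract 1h to convert from UTC+1).
Chen in UTC: 11:30-14:30, 18:00-21:00 (add 1h to convert from UTC-1).
Luca in UTC: 08:30-17:00 (add 6h to convert from UTC-6).
Ugo in UTC: 08:30-15:00, 17:30-20:00 (add 1h to convert from UTC-1).
Callum in UTC: 11:00-14:30, 17:30-18:00, 20:00-21:00 (subtract 1h to convert from UTC+1).
Omar ∩ Oliver: 10:00-10:30, 11:00-16:30.
Omar ∩ Oliver ∩ Chen: 11:30-14:30.
Omar ∩ Oliver ∩ Chen ∩ Luca: 11:30-14:30.
Omar ∩ Oliver ∩ Chen ∩ Luca ∩ Ugo: 11:30-14:30.
Omar ∩ Oliver ∩ Chen ∩ Luca ∩ Ugo ∩ Callum: 11:30-14:30.
The longest is 11:30-14:30 at 180 minutes.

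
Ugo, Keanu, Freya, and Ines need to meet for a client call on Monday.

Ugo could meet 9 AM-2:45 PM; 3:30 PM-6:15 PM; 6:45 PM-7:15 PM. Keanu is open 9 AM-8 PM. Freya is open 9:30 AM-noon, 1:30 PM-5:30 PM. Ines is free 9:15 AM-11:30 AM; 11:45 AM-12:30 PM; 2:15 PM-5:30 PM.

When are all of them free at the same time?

Ugo ∩ Keanu: 09:00-14:45, 15:30-18:15, 18:45-19:15.
Ugo ∩ Keanu ∩ Freya: 09:30-12:00, 13:30-14:45, 15:30-17:30.
Ugo ∩ Keanu ∩ Freya ∩ Ines: 09:30-11:30, 11:45-12:00, 14:15-14:45, 15:30-17:30.
So the common availability across everyone is 09:30-11:30, 11:45-12:00, 14:15-14:45, 15:30-17:30.

09:30-11:30, 11:45-12:00, 14:15-14:45, 15:30-17:30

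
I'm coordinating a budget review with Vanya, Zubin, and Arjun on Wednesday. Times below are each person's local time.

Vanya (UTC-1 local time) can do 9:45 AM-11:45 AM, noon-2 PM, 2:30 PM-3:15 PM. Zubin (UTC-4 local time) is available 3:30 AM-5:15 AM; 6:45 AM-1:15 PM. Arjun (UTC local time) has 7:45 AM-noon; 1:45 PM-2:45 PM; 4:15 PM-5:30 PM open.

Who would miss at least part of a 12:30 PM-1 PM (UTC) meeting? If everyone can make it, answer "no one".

Vanya in UTC: 10:45-12:45, 13:00-15:00, 15:30-16:15 (add 1h to convert from UTC-1).
Zubin in UTC: 07:30-09:15, 10:45-17:15 (add 4h to convert from UTC-4).
Arjun in UTC: 07:45-12:00, 13:45-14:45, 16:15-17:30.
Vanya: not fully free for 12:30-13:00. Zubin: free for 12:30-13:00. Arjun: not fully free for 12:30-13:00.

Arjun, Vanya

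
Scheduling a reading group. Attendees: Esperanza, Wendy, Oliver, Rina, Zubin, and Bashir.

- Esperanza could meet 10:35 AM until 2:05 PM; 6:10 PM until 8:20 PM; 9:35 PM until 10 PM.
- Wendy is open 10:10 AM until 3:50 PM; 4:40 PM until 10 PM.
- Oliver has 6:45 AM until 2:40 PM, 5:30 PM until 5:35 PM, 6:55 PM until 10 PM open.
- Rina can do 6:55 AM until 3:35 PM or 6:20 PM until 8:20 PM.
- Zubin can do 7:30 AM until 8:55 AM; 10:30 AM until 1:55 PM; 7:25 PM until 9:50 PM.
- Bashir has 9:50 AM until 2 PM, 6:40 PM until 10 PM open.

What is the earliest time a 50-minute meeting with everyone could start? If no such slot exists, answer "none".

Esperanza ∩ Wendy: 10:35-14:05, 18:10-20:20, 21:35-22:00.
Esperanza ∩ Wendy ∩ Oliver: 10:35-14:05, 18:55-20:20, 21:35-22:00.
Esperanza ∩ Wendy ∩ Oliver ∩ Rina: 10:35-14:05, 18:55-20:20.
Esperanza ∩ Wendy ∩ Oliver ∩ Rina ∩ Zubin: 10:35-13:55, 19:25-20:20.
Esperanza ∩ Wendy ∩ Oliver ∩ Rina ∩ Zubin ∩ Bashir: 10:35-13:55, 19:25-20:20.
The first common window of at least 50 minutes is 10:35-13:55, so the earliest start is 10:35.

10:35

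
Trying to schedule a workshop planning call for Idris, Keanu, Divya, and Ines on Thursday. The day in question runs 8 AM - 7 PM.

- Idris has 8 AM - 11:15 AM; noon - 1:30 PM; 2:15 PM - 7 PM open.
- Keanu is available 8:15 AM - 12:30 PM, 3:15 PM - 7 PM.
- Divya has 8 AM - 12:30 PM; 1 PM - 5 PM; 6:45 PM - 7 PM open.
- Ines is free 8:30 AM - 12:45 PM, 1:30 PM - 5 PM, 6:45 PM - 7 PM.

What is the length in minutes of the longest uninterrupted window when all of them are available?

165

Idris ∩ Keanu: 08:15-11:15, 12:00-12:30, 15:15-19:00.
Idris ∩ Keanu ∩ Divya: 08:15-11:15, 12:00-12:30, 15:15-17:00, 18:45-19:00.
Idris ∩ Keanu ∩ Divya ∩ Ines: 08:30-11:15, 12:00-12:30, 15:15-17:00, 18:45-19:00.
So the common availability across everyone is 08:30-11:15, 12:00-12:30, 15:15-17:00, 18:45-19:00.
The longest is 08:30-11:15 at 165 minutes.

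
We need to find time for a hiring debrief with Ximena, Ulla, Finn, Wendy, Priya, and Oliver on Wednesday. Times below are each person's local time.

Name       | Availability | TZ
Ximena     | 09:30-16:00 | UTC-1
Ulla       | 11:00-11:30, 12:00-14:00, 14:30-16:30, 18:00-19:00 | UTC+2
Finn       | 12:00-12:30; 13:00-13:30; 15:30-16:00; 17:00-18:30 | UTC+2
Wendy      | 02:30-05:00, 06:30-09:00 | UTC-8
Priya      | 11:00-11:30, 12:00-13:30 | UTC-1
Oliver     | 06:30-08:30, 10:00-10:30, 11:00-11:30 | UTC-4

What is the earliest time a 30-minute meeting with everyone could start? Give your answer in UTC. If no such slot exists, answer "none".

Ximena in UTC: 10:30-17:00 (add 1h to convert from UTC-1).
Ulla in UTC: 09:00-09:30, 10:00-12:00, 12:30-14:30, 16:00-17:00 (subtract 2h to convert from UTC+2).
Finn in UTC: 10:00-10:30, 11:00-11:30, 13:30-14:00, 15:00-16:30 (subtract 2h to convert from UTC+2).
Wendy in UTC: 10:30-13:00, 14:30-17:00 (add 8h to convert from UTC-8).
Priya in UTC: 12:00-12:30, 13:00-14:30 (add 1h to convert from UTC-1).
Oliver in UTC: 10:30-12:30, 14:00-14:30, 15:00-15:30 (add 4h to convert from UTC-4).
Ximena ∩ Ulla: 10:30-12:00, 12:30-14:30, 16:00-17:00.
Ximena ∩ Ulla ∩ Finn: 11:00-11:30, 13:30-14:00, 16:00-16:30.
Ximena ∩ Ulla ∩ Finn ∩ Wendy: 11:00-11:30, 16:00-16:30.
Ximena ∩ Ulla ∩ Finn ∩ Wendy ∩ Priya: ∅.
Ximena ∩ Ulla ∩ Finn ∩ Wendy ∩ Priya ∩ Oliver: ∅.
There is no time when everyone is free.
No common window is at least 30 minutes long.

none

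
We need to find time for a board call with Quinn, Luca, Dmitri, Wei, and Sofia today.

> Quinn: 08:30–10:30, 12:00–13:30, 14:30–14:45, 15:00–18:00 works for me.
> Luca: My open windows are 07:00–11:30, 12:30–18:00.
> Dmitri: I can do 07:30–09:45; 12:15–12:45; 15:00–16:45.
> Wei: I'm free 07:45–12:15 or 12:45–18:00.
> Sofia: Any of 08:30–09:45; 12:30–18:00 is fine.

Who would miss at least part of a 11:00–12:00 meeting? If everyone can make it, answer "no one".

Dmitri, Luca, Quinn, Sofia

Quinn: not fully free for 11:00-12:00. Luca: not fully free for 11:00-12:00. Dmitri: not fully free for 11:00-12:00. Wei: free for 11:00-12:00. Sofia: not fully free for 11:00-12:00.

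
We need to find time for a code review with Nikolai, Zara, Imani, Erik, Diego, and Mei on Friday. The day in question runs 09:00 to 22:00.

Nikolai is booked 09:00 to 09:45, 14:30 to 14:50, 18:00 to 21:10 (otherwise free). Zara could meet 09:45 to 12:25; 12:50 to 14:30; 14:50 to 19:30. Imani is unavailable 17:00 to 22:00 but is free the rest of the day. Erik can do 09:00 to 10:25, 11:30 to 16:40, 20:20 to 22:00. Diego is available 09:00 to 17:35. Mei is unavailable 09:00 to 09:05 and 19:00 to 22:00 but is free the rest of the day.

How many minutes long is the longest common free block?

Nikolai free: 09:45-14:30, 14:50-18:00, 21:10-22:00 (invert busy blocks within the working day).
Zara free: 09:45-12:25, 12:50-14:30, 14:50-19:30.
Imani free: 09:00-17:00 (invert busy blocks within the working day).
Erik free: 09:00-10:25, 11:30-16:40, 20:20-22:00.
Diego free: 09:00-17:35.
Mei free: 09:05-19:00 (invert busy blocks within the working day).
Nikolai ∩ Zara: 09:45-12:25, 12:50-14:30, 14:50-18:00.
Nikolai ∩ Zara ∩ Imani: 09:45-12:25, 12:50-14:30, 14:50-17:00.
Nikolai ∩ Zara ∩ Imani ∩ Erik: 09:45-10:25, 11:30-12:25, 12:50-14:30, 14:50-16:40.
Nikolai ∩ Zara ∩ Imani ∩ Erik ∩ Diego: 09:45-10:25, 11:30-12:25, 12:50-14:30, 14:50-16:40.
Nikolai ∩ Zara ∩ Imani ∩ Erik ∩ Diego ∩ Mei: 09:45-10:25, 11:30-12:25, 12:50-14:30, 14:50-16:40.
The longest is 14:50-16:40 at 110 minutes.

110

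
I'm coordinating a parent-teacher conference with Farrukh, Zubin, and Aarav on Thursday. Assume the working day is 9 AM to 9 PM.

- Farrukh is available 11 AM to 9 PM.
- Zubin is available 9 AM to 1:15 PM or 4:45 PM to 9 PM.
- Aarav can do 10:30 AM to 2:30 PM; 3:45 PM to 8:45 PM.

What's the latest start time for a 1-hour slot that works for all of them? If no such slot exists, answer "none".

19:45

Farrukh ∩ Zubin: 11:00-13:15, 16:45-21:00.
Farrukh ∩ Zubin ∩ Aarav: 11:00-13:15, 16:45-20:45.
The last common window of at least 60 minutes is 16:45-20:45; a 60-minute meeting can start as late as 19:45 and still end by 20:45.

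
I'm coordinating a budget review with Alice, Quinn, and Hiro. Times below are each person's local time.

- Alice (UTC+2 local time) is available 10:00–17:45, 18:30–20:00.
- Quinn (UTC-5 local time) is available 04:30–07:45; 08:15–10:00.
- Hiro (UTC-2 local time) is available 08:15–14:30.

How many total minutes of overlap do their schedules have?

255

Alice in UTC: 08:00-15:45, 16:30-18:00 (subtract 2h to convert from UTC+2).
Quinn in UTC: 09:30-12:45, 13:15-15:00 (add 5h to convert from UTC-5).
Hiro in UTC: 10:15-16:30 (add 2h to convert from UTC-2).
Alice ∩ Quinn: 09:30-12:45, 13:15-15:00.
Alice ∩ Quinn ∩ Hiro: 10:15-12:45, 13:15-15:00.
Summing the common windows: 150 + 105 = 255 minutes.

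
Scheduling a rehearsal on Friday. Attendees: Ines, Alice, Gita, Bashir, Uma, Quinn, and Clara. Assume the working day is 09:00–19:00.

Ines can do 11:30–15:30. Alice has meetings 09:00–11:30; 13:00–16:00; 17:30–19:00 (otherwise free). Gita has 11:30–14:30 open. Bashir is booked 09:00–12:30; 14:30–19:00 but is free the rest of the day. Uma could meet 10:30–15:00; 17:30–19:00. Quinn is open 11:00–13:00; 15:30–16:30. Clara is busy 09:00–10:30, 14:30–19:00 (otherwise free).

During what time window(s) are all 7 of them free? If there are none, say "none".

12:30-13:00

Ines free: 11:30-15:30.
Alice free: 11:30-13:00, 16:00-17:30 (invert busy blocks within the working day).
Gita free: 11:30-14:30.
Bashir free: 12:30-14:30 (invert busy blocks within the working day).
Uma free: 10:30-15:00, 17:30-19:00.
Quinn free: 11:00-13:00, 15:30-16:30.
Clara free: 10:30-14:30 (invert busy blocks within the working day).
Ines ∩ Alice: 11:30-13:00.
Ines ∩ Alice ∩ Gita: 11:30-13:00.
Ines ∩ Alice ∩ Gita ∩ Bashir: 12:30-13:00.
Ines ∩ Alice ∩ Gita ∩ Bashir ∩ Uma: 12:30-13:00.
Ines ∩ Alice ∩ Gita ∩ Bashir ∩ Uma ∩ Quinn: 12:30-13:00.
Ines ∩ Alice ∩ Gita ∩ Bashir ∩ Uma ∩ Quinn ∩ Clara: 12:30-13:00.
So the common availability across everyone is 12:30-13:00.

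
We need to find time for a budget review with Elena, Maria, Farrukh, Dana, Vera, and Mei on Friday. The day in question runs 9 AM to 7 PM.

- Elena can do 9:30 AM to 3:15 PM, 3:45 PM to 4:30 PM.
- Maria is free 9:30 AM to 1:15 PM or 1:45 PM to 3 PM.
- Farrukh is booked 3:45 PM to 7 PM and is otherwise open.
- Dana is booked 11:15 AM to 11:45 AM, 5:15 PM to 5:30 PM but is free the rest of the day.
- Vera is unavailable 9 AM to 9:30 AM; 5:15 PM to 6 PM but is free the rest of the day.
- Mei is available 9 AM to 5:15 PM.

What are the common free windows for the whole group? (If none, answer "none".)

Elena free: 09:30-15:15, 15:45-16:30.
Maria free: 09:30-13:15, 13:45-15:00.
Farrukh free: 09:00-15:45 (invert busy blocks within the working day).
Dana free: 09:00-11:15, 11:45-17:15, 17:30-19:00 (invert busy blocks within the working day).
Vera free: 09:30-17:15, 18:00-19:00 (invert busy blocks within the working day).
Mei free: 09:00-17:15.
Elena ∩ Maria: 09:30-13:15, 13:45-15:00.
Elena ∩ Maria ∩ Farrukh: 09:30-13:15, 13:45-15:00.
Elena ∩ Maria ∩ Farrukh ∩ Dana: 09:30-11:15, 11:45-13:15, 13:45-15:00.
Elena ∩ Maria ∩ Farrukh ∩ Dana ∩ Vera: 09:30-11:15, 11:45-13:15, 13:45-15:00.
Elena ∩ Maria ∩ Farrukh ∩ Dana ∩ Vera ∩ Mei: 09:30-11:15, 11:45-13:15, 13:45-15:00.
Those are the intersection windows.

09:30-11:15, 11:45-13:15, 13:45-15:00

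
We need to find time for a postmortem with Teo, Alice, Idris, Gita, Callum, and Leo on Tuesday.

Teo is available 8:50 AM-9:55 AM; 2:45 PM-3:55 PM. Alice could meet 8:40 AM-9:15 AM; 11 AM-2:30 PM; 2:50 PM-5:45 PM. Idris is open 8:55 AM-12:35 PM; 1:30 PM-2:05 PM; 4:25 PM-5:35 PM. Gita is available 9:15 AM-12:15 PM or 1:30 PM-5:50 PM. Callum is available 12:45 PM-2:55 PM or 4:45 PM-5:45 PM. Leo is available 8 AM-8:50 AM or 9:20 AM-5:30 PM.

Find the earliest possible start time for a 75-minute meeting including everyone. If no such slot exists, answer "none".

Teo ∩ Alice: 08:50-09:15, 14:50-15:55.
Teo ∩ Alice ∩ Idris: 08:55-09:15.
Teo ∩ Alice ∩ Idris ∩ Gita: ∅.
Teo ∩ Alice ∩ Idris ∩ Gita ∩ Callum: ∅.
Teo ∩ Alice ∩ Idris ∩ Gita ∩ Callum ∩ Leo: ∅.
There is no time when everyone is free.
No common window is at least 75 minutes long.

none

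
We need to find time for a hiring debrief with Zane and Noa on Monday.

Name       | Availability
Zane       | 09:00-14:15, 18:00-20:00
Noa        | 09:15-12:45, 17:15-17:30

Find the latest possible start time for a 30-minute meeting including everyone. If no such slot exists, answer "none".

Zane ∩ Noa: 09:15-12:45.
The last common window of at least 30 minutes is 09:15-12:45; a 30-minute meeting can start as late as 12:15 and still end by 12:45.

12:15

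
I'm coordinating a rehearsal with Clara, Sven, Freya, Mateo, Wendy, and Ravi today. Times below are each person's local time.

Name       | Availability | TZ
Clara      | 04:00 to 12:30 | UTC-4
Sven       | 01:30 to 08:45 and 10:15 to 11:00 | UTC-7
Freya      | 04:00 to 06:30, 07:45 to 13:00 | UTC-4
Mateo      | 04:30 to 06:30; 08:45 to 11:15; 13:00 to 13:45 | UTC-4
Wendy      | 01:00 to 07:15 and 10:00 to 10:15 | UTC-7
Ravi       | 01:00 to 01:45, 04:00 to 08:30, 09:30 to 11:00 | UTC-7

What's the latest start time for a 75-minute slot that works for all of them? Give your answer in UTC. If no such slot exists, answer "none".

Clara in UTC: 08:00-16:30 (add 4h to convert from UTC-4).
Sven in UTC: 08:30-15:45, 17:15-18:00 (add 7h to convert from UTC-7).
Freya in UTC: 08:00-10:30, 11:45-17:00 (add 4h to convert from UTC-4).
Mateo in UTC: 08:30-10:30, 12:45-15:15, 17:00-17:45 (add 4h to convert from UTC-4).
Wendy in UTC: 08:00-14:15, 17:00-17:15 (add 7h to convert from UTC-7).
Ravi in UTC: 08:00-08:45, 11:00-15:30, 16:30-18:00 (add 7h to convert from UTC-7).
Clara ∩ Sven: 08:30-15:45.
Clara ∩ Sven ∩ Freya: 08:30-10:30, 11:45-15:45.
Clara ∩ Sven ∩ Freya ∩ Mateo: 08:30-10:30, 12:45-15:15.
Clara ∩ Sven ∩ Freya ∩ Mateo ∩ Wendy: 08:30-10:30, 12:45-14:15.
Clara ∩ Sven ∩ Freya ∩ Mateo ∩ Wendy ∩ Ravi: 08:30-08:45, 12:45-14:15.
Those are the intersection windows.
The last common window of at least 75 minutes is 12:45-14:15; a 75-minute meeting can start as late as 13:00 and still end by 14:15.

13:00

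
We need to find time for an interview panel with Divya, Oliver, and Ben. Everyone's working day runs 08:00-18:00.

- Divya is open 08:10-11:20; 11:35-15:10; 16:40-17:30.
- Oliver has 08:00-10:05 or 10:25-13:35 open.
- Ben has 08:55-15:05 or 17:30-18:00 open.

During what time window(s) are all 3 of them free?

Divya ∩ Oliver: 08:10-10:05, 10:25-11:20, 11:35-13:35.
Divya ∩ Oliver ∩ Ben: 08:55-10:05, 10:25-11:20, 11:35-13:35.
Those are the intersection windows.

08:55-10:05, 10:25-11:20, 11:35-13:35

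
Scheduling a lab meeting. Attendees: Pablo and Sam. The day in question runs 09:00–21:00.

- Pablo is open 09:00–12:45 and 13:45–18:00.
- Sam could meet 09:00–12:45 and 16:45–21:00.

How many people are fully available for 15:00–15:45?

Pablo can make the full 15:00-15:45 slot — that's 1.

1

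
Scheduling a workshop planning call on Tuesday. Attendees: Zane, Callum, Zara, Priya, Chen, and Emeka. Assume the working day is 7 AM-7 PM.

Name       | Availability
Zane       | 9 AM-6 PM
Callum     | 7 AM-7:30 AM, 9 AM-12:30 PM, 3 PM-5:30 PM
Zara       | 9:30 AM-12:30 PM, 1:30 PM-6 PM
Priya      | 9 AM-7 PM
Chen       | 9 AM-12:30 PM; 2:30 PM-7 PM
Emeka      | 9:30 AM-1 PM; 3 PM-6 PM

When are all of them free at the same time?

Zane ∩ Callum: 09:00-12:30, 15:00-17:30.
Zane ∩ Callum ∩ Zara: 09:30-12:30, 15:00-17:30.
Zane ∩ Callum ∩ Zara ∩ Priya: 09:30-12:30, 15:00-17:30.
Zane ∩ Callum ∩ Zara ∩ Priya ∩ Chen: 09:30-12:30, 15:00-17:30.
Zane ∩ Callum ∩ Zara ∩ Priya ∩ Chen ∩ Emeka: 09:30-12:30, 15:00-17:30.
So the common availability across everyone is 09:30-12:30, 15:00-17:30.

09:30-12:30, 15:00-17:30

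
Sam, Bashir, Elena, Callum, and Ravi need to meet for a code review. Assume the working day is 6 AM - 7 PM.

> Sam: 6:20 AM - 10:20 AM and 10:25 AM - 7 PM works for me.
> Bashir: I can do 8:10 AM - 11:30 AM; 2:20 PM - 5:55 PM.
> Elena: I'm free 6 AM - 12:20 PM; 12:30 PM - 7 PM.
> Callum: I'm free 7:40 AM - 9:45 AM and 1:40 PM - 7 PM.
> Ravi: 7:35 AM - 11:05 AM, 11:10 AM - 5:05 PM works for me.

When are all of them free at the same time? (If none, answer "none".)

08:10-09:45, 14:20-17:05

Sam ∩ Bashir: 08:10-10:20, 10:25-11:30, 14:20-17:55.
Sam ∩ Bashir ∩ Elena: 08:10-10:20, 10:25-11:30, 14:20-17:55.
Sam ∩ Bashir ∩ Elena ∩ Callum: 08:10-09:45, 14:20-17:55.
Sam ∩ Bashir ∩ Elena ∩ Callum ∩ Ravi: 08:10-09:45, 14:20-17:05.
Those are the intersection windows.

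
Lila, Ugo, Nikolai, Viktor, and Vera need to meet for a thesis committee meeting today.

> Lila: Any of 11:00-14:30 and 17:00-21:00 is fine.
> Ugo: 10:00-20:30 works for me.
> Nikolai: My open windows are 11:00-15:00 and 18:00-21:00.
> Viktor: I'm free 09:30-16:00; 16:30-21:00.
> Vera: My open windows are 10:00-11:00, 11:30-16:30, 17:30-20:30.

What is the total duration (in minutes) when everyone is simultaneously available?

330

Lila ∩ Ugo: 11:00-14:30, 17:00-20:30.
Lila ∩ Ugo ∩ Nikolai: 11:00-14:30, 18:00-20:30.
Lila ∩ Ugo ∩ Nikolai ∩ Viktor: 11:00-14:30, 18:00-20:30.
Lila ∩ Ugo ∩ Nikolai ∩ Viktor ∩ Vera: 11:30-14:30, 18:00-20:30.
Summing the common windows: 180 + 150 = 330 minutes.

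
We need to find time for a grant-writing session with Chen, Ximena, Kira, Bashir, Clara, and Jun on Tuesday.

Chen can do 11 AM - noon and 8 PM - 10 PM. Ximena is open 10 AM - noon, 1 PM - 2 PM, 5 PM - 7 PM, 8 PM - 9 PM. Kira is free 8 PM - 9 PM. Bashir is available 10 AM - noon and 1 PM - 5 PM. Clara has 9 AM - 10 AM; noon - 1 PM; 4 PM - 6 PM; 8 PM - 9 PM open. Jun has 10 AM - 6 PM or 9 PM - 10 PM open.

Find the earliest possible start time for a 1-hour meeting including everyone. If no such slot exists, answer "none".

none

Chen ∩ Ximena: 11:00-12:00, 20:00-21:00.
Chen ∩ Ximena ∩ Kira: 20:00-21:00.
Chen ∩ Ximena ∩ Kira ∩ Bashir: ∅.
Chen ∩ Ximena ∩ Kira ∩ Bashir ∩ Clara: ∅.
Chen ∩ Ximena ∩ Kira ∩ Bashir ∩ Clara ∩ Jun: ∅.
There is no time when everyone is free.
No common window is at least 60 minutes long.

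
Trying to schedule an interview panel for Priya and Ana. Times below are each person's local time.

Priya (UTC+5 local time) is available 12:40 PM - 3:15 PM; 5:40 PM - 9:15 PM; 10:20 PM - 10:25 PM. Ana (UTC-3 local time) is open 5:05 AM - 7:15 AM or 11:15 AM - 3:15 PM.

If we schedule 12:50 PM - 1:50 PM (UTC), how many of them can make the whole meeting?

1

Priya in UTC: 07:40-10:15, 12:40-16:15, 17:20-17:25 (subtract 5h to convert from UTC+5).
Ana in UTC: 08:05-10:15, 14:15-18:15 (add 3h to convert from UTC-3).
Priya can make the full 12:50-13:50 slot — that's 1.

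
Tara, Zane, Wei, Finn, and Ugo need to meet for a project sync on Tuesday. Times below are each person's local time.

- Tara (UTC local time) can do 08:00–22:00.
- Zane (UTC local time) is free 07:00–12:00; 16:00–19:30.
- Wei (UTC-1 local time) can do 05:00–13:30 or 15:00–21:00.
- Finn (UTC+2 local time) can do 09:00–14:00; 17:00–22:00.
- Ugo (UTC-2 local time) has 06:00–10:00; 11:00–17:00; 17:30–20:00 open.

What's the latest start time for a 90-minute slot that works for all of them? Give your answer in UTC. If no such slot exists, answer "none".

Tara in UTC: 08:00-22:00.
Zane in UTC: 07:00-12:00, 16:00-19:30.
Wei in UTC: 06:00-14:30, 16:00-22:00 (add 1h to convert from UTC-1).
Finn in UTC: 07:00-12:00, 15:00-20:00 (subtract 2h to convert from UTC+2).
Ugo in UTC: 08:00-12:00, 13:00-19:00, 19:30-22:00 (add 2h to convert from UTC-2).
Tara ∩ Zane: 08:00-12:00, 16:00-19:30.
Tara ∩ Zane ∩ Wei: 08:00-12:00, 16:00-19:30.
Tara ∩ Zane ∩ Wei ∩ Finn: 08:00-12:00, 16:00-19:30.
Tara ∩ Zane ∩ Wei ∩ Finn ∩ Ugo: 08:00-12:00, 16:00-19:00.
The last common window of at least 90 minutes is 16:00-19:00; a 90-minute meeting can start as late as 17:30 and still end by 19:00.

17:30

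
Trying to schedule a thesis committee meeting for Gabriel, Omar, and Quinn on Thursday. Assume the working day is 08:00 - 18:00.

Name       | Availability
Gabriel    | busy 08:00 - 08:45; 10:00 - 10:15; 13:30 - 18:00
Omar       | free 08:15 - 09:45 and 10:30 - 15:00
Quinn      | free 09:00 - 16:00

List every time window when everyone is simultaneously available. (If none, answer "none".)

09:00-09:45, 10:30-13:30

Gabriel free: 08:45-10:00, 10:15-13:30 (invert busy blocks within the working day).
Omar free: 08:15-09:45, 10:30-15:00.
Quinn free: 09:00-16:00.
Gabriel ∩ Omar: 08:45-09:45, 10:30-13:30.
Gabriel ∩ Omar ∩ Quinn: 09:00-09:45, 10:30-13:30.
Those are the intersection windows.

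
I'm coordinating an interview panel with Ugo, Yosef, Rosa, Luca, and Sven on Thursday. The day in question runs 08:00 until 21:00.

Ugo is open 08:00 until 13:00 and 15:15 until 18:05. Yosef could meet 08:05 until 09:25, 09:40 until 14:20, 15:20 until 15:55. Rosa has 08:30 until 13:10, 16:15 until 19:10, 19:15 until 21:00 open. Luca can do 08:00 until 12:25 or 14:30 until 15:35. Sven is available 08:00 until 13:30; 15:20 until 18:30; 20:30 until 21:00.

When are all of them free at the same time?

08:30-09:25, 09:40-12:25

Ugo ∩ Yosef: 08:05-09:25, 09:40-13:00, 15:20-15:55.
Ugo ∩ Yosef ∩ Rosa: 08:30-09:25, 09:40-13:00.
Ugo ∩ Yosef ∩ Rosa ∩ Luca: 08:30-09:25, 09:40-12:25.
Ugo ∩ Yosef ∩ Rosa ∩ Luca ∩ Sven: 08:30-09:25, 09:40-12:25.
Those are the intersection windows.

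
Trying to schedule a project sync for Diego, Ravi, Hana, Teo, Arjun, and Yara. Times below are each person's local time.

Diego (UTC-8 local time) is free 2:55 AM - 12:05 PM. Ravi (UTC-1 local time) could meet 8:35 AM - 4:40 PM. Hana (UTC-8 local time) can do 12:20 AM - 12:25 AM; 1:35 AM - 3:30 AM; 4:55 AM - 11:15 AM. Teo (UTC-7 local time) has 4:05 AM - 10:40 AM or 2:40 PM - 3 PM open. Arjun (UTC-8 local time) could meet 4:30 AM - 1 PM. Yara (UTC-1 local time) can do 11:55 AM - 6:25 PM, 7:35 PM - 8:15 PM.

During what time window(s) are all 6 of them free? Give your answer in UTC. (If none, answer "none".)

Diego in UTC: 10:55-20:05 (add 8h to convert from UTC-8).
Ravi in UTC: 09:35-17:40 (add 1h to convert from UTC-1).
Hana in UTC: 08:20-08:25, 09:35-11:30, 12:55-19:15 (add 8h to convert from UTC-8).
Teo in UTC: 11:05-17:40, 21:40-22:00 (add 7h to convert from UTC-7).
Arjun in UTC: 12:30-21:00 (add 8h to convert from UTC-8).
Yara in UTC: 12:55-19:25, 20:35-21:15 (add 1h to convert from UTC-1).
Diego ∩ Ravi: 10:55-17:40.
Diego ∩ Ravi ∩ Hana: 10:55-11:30, 12:55-17:40.
Diego ∩ Ravi ∩ Hana ∩ Teo: 11:05-11:30, 12:55-17:40.
Diego ∩ Ravi ∩ Hana ∩ Teo ∩ Arjun: 12:55-17:40.
Diego ∩ Ravi ∩ Hana ∩ Teo ∩ Arjun ∩ Yara: 12:55-17:40.

12:55-17:40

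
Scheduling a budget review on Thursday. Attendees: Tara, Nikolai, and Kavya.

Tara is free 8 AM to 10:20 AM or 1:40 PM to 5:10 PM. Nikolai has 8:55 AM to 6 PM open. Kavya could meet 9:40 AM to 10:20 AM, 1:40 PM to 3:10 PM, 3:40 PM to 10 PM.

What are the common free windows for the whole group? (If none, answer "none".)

Tara ∩ Nikolai: 08:55-10:20, 13:40-17:10.
Tara ∩ Nikolai ∩ Kavya: 09:40-10:20, 13:40-15:10, 15:40-17:10.

09:40-10:20, 13:40-15:10, 15:40-17:10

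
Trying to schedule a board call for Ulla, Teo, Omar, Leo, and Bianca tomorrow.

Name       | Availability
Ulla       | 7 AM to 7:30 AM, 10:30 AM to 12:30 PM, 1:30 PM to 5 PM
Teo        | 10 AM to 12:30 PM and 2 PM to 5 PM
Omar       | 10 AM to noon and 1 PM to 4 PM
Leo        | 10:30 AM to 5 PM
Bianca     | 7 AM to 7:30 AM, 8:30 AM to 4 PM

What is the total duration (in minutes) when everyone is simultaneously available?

Ulla ∩ Teo: 10:30-12:30, 14:00-17:00.
Ulla ∩ Teo ∩ Omar: 10:30-12:00, 14:00-16:00.
Ulla ∩ Teo ∩ Omar ∩ Leo: 10:30-12:00, 14:00-16:00.
Ulla ∩ Teo ∩ Omar ∩ Leo ∩ Bianca: 10:30-12:00, 14:00-16:00.
So the common availability across everyone is 10:30-12:00, 14:00-16:00.
Summing the common windows: 90 + 120 = 210 minutes.

210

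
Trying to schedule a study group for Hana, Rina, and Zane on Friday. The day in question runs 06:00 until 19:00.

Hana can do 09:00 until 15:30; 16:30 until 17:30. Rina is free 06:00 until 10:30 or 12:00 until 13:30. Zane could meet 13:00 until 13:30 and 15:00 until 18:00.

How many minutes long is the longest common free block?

30

Hana ∩ Rina: 09:00-10:30, 12:00-13:30.
Hana ∩ Rina ∩ Zane: 13:00-13:30.
So the common availability across everyone is 13:00-13:30.
The longest is 13:00-13:30 at 30 minutes.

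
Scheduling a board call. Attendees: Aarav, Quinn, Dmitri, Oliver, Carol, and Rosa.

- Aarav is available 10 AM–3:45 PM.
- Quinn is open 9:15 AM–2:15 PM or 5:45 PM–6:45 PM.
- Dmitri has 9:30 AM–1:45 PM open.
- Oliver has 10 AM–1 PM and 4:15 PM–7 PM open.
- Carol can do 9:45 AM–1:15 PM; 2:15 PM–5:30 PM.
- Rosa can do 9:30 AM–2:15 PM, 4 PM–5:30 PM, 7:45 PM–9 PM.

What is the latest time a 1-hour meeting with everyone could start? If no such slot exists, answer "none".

Aarav ∩ Quinn: 10:00-14:15.
Aarav ∩ Quinn ∩ Dmitri: 10:00-13:45.
Aarav ∩ Quinn ∩ Dmitri ∩ Oliver: 10:00-13:00.
Aarav ∩ Quinn ∩ Dmitri ∩ Oliver ∩ Carol: 10:00-13:00.
Aarav ∩ Quinn ∩ Dmitri ∩ Oliver ∩ Carol ∩ Rosa: 10:00-13:00.
The last common window of at least 60 minutes is 10:00-13:00; a 60-minute meeting can start as late as 12:00 and still end by 13:00.

12:00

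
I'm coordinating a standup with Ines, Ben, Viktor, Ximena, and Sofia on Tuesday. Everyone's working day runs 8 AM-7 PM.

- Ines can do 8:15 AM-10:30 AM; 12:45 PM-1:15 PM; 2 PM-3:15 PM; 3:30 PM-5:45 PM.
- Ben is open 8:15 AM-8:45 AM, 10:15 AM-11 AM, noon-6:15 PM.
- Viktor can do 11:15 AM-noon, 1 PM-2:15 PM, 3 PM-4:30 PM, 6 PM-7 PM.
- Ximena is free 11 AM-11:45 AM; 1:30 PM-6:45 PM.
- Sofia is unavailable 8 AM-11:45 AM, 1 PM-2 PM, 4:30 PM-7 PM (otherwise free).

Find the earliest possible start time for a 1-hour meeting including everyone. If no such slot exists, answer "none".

15:30

Ines free: 08:15-10:30, 12:45-13:15, 14:00-15:15, 15:30-17:45.
Ben free: 08:15-08:45, 10:15-11:00, 12:00-18:15.
Viktor free: 11:15-12:00, 13:00-14:15, 15:00-16:30, 18:00-19:00.
Ximena free: 11:00-11:45, 13:30-18:45.
Sofia free: 11:45-13:00, 14:00-16:30 (invert busy blocks within the working day).
Ines ∩ Ben: 08:15-08:45, 10:15-10:30, 12:45-13:15, 14:00-15:15, 15:30-17:45.
Ines ∩ Ben ∩ Viktor: 13:00-13:15, 14:00-14:15, 15:00-15:15, 15:30-16:30.
Ines ∩ Ben ∩ Viktor ∩ Ximena: 14:00-14:15, 15:00-15:15, 15:30-16:30.
Ines ∩ Ben ∩ Viktor ∩ Ximena ∩ Sofia: 14:00-14:15, 15:00-15:15, 15:30-16:30.
Those are the intersection windows.
The first common window of at least 60 minutes is 15:30-16:30, so the earliest start is 15:30.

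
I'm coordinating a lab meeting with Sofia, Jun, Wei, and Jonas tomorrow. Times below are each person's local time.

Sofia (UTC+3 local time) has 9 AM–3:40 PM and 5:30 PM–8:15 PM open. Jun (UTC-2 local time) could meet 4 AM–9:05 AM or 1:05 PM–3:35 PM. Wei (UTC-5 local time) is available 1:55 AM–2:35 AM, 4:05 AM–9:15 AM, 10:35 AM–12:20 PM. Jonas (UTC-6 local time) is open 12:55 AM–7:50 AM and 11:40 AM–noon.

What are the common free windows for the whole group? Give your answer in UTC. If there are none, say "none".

Sofia in UTC: 06:00-12:40, 14:30-17:15 (subtract 3h to convert from UTC+3).
Jun in UTC: 06:00-11:05, 15:05-17:35 (add 2h to convert from UTC-2).
Wei in UTC: 06:55-07:35, 09:05-14:15, 15:35-17:20 (add 5h to convert from UTC-5).
Jonas in UTC: 06:55-13:50, 17:40-18:00 (add 6h to convert from UTC-6).
Sofia ∩ Jun: 06:00-11:05, 15:05-17:15.
Sofia ∩ Jun ∩ Wei: 06:55-07:35, 09:05-11:05, 15:35-17:15.
Sofia ∩ Jun ∩ Wei ∩ Jonas: 06:55-07:35, 09:05-11:05.

06:55-07:35, 09:05-11:05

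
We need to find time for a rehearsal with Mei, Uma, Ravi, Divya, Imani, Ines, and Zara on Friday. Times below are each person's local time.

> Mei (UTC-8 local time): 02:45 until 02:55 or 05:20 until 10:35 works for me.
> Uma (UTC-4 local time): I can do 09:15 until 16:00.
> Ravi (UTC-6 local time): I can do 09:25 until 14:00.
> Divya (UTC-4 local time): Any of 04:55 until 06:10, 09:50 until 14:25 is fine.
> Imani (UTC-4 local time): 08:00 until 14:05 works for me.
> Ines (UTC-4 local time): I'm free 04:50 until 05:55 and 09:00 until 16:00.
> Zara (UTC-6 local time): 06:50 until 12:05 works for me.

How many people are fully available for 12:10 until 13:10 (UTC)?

Mei in UTC: 10:45-10:55, 13:20-18:35 (add 8h to convert from UTC-8).
Uma in UTC: 13:15-20:00 (add 4h to convert from UTC-4).
Ravi in UTC: 15:25-20:00 (add 6h to convert from UTC-6).
Divya in UTC: 08:55-10:10, 13:50-18:25 (add 4h to convert from UTC-4).
Imani in UTC: 12:00-18:05 (add 4h to convert from UTC-4).
Ines in UTC: 08:50-09:55, 13:00-20:00 (add 4h to convert from UTC-4).
Zara in UTC: 12:50-18:05 (add 6h to convert from UTC-6).
Imani can make the full 12:10-13:10 slot — that's 1.

1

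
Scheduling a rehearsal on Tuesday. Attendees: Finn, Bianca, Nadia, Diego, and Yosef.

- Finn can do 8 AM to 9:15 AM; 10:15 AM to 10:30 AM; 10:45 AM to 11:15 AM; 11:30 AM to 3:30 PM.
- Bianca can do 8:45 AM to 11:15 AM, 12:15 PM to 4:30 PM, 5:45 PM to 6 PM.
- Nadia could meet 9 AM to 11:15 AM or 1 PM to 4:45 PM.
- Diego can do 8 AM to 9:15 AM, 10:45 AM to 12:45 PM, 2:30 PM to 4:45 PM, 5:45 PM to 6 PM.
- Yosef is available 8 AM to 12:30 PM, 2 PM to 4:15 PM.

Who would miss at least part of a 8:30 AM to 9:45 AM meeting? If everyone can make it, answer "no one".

Finn: not fully free for 08:30-09:45. Bianca: not fully free for 08:30-09:45. Nadia: not fully free for 08:30-09:45. Diego: not fully free for 08:30-09:45. Yosef: free for 08:30-09:45.

Bianca, Diego, Finn, Nadia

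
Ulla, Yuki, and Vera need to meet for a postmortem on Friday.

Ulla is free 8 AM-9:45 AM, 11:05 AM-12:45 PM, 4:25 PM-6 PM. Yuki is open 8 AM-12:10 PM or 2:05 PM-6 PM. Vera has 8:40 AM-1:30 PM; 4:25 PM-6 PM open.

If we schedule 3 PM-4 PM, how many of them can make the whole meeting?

Yuki can make the full 15:00-16:00 slot — that's 1.

1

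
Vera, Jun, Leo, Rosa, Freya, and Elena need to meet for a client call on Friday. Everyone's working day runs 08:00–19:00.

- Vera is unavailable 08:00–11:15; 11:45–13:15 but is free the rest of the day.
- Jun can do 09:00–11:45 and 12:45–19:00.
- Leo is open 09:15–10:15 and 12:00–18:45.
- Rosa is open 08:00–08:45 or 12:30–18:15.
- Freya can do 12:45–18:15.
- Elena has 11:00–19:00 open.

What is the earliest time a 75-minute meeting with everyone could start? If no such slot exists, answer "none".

13:15

Vera free: 11:15-11:45, 13:15-19:00 (invert busy blocks within the working day).
Jun free: 09:00-11:45, 12:45-19:00.
Leo free: 09:15-10:15, 12:00-18:45.
Rosa free: 08:00-08:45, 12:30-18:15.
Freya free: 12:45-18:15.
Elena free: 11:00-19:00.
Vera ∩ Jun: 11:15-11:45, 13:15-19:00.
Vera ∩ Jun ∩ Leo: 13:15-18:45.
Vera ∩ Jun ∩ Leo ∩ Rosa: 13:15-18:15.
Vera ∩ Jun ∩ Leo ∩ Rosa ∩ Freya: 13:15-18:15.
Vera ∩ Jun ∩ Leo ∩ Rosa ∩ Freya ∩ Elena: 13:15-18:15.
Those are the intersection windows.
The first common window of at least 75 minutes is 13:15-18:15, so the earliest start is 13:15.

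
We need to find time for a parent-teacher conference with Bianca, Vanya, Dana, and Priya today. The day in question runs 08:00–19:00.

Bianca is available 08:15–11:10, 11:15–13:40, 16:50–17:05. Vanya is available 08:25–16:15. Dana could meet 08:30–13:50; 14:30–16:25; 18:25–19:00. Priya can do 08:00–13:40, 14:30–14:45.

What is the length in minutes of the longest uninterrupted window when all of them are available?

Bianca ∩ Vanya: 08:25-11:10, 11:15-13:40.
Bianca ∩ Vanya ∩ Dana: 08:30-11:10, 11:15-13:40.
Bianca ∩ Vanya ∩ Dana ∩ Priya: 08:30-11:10, 11:15-13:40.
Those are the intersection windows.
The longest is 08:30-11:10 at 160 minutes.

160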